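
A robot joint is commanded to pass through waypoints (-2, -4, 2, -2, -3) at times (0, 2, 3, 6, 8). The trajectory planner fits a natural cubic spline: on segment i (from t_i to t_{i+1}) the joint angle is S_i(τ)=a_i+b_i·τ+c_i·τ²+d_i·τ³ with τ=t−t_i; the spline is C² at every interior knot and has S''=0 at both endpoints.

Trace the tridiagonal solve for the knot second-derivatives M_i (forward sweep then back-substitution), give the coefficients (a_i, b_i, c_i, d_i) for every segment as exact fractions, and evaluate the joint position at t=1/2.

Δ: Δ0=-1, Δ1=6, Δ2=-4/3, Δ3=-1/2
row 1: diag=6, rhs=42; c'=1/6, d'=7
row 2: denom=8−1·1/6=47/6; d'=(-44−1·7)/(47/6)=-306/47
row 3: denom=10−3·18/47=416/47; d'=(5−3·-306/47)/(416/47)=1153/416
back: M3=1153/416
back: M2=-306/47−18/47·1153/416=-1575/208
back: M1=7−1/6·-1575/208=3437/416
M: M0=0, M1=3437/416, M2=-1575/208, M3=1153/416, M4=0
seg 0: a=-2, c=M0/2=0, d=(M1−M0)/(6·2)=3437/4992, b=Δ0−h0·(2M0+M1)/6=-4685/1248
seg 1: a=-4, c=M1/2=3437/832, d=(M2−M1)/(6·1)=-6587/2496, b=Δ1−h1·(2M1+M2)/6=2813/624
seg 2: a=2, c=M2/2=-1575/416, d=(M3−M2)/(6·3)=331/576, b=Δ2−h2·(2M2+M3)/6=12113/2496
seg 3: a=-2, c=M3/2=1153/832, d=(M4−M3)/(6·2)=-1153/4992, b=Δ3−h3·(2M3+M4)/6=-1465/624
t_q=1/2 → seg 0, τ=1/2; S=-2+-4685/1248·τ+0·τ²+3437/4992·τ³=-50465/13312

  seg 0: a=-2 b=-4685/1248 c=0 d=3437/4992
  seg 1: a=-4 b=2813/624 c=3437/832 d=-6587/2496
  seg 2: a=2 b=12113/2496 c=-1575/416 d=331/576
  seg 3: a=-2 b=-1465/624 c=1153/832 d=-1153/4992
S(1/2) = -50465/13312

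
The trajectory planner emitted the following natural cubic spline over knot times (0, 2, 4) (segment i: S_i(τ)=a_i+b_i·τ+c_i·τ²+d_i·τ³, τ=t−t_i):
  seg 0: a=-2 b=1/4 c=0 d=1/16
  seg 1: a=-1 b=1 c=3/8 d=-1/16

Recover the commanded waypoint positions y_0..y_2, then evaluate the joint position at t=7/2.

y_0 = S_0(0) = a_0 = -2
y_1 = S_1(0) = a_1 = -1
y_2 = S_1(2) = 2
t_q=7/2 is in segment 1 (τ=3/2); S_1(τ)=145/128

y_0=-2 y_1=-1 y_2=2
S(7/2) = 145/128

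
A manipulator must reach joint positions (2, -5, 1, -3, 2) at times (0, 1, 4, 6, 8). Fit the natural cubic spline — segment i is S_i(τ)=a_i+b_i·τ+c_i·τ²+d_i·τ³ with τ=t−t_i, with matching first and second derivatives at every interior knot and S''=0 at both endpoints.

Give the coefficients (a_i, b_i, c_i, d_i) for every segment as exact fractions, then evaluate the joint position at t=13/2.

Δ: Δ0=-7, Δ1=2, Δ2=-2, Δ3=5/2
row 1: diag=8, rhs=54; c'=3/8, d'=27/4
row 2: denom=10−3·3/8=71/8; d'=(-24−3·27/4)/(71/8)=-354/71
row 3: denom=8−2·16/71=536/71; d'=(27−2·-354/71)/(536/71)=2625/536
back: M3=2625/536
back: M2=-354/71−16/71·2625/536=-408/67
back: M1=27/4−3/8·-408/67=2421/268
M: M0=0, M1=2421/268, M2=-408/67, M3=2625/536, M4=0
seg 0: a=2, c=M0/2=0, d=(M1−M0)/(6·1)=807/536, b=Δ0−h0·(2M0+M1)/6=-4559/536
seg 1: a=-5, c=M1/2=2421/536, d=(M2−M1)/(6·3)=-1351/1608, b=Δ1−h1·(2M1+M2)/6=-1069/268
seg 2: a=1, c=M2/2=-204/67, d=(M3−M2)/(6·2)=1963/2144, b=Δ2−h2·(2M2+M3)/6=229/536
seg 3: a=-3, c=M3/2=2625/1072, d=(M4−M3)/(6·2)=-875/2144, b=Δ3−h3·(2M3+M4)/6=-205/268
t_q=13/2 → seg 3, τ=1/2; S=-3+-205/268·τ+2625/1072·τ²+-875/2144·τ³=-48391/17152

  seg 0: a=2 b=-4559/536 c=0 d=807/536
  seg 1: a=-5 b=-1069/268 c=2421/536 d=-1351/1608
  seg 2: a=1 b=229/536 c=-204/67 d=1963/2144
  seg 3: a=-3 b=-205/268 c=2625/1072 d=-875/2144
S(13/2) = -48391/17152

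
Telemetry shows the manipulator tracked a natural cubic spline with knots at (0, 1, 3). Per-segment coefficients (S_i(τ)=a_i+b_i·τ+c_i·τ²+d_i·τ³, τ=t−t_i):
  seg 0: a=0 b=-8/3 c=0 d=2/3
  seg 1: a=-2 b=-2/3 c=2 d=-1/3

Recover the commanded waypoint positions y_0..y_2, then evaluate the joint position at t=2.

y_0=0 y_1=-2 y_2=2
S(2) = -1

y_0 = S_0(0) = a_0 = 0
y_1 = S_1(0) = a_1 = -2
y_2 = S_1(2) = 2
t_q=2 is in segment 1 (τ=1); S_1(τ)=-1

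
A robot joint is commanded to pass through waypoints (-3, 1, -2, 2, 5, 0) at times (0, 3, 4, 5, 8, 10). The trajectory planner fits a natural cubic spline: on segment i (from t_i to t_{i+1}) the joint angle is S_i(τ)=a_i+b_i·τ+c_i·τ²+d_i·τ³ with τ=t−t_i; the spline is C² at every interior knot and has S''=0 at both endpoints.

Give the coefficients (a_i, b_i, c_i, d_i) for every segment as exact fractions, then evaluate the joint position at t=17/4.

  seg 0: a=-3 b=5293/1414 c=0 d=-10223/38178
  seg 1: a=1 b=-2465/707 c=-10223/4242 d=12287/4242
  seg 2: a=-2 b=1625/4242 c=13319/2121 d=-3765/1414
  seg 3: a=2 b=10508/2121 c=-7247/4242 d=4967/38178
  seg 4: a=5 b=-7565/4242 c=-380/707 d=190/2121
S(17/4) = -140573/90496

Δ: Δ0=4/3, Δ1=-3, Δ2=4, Δ3=1, Δ4=-5/2
row 1: diag=8, rhs=-26; c'=1/8, d'=-13/4
row 2: denom=4−1·1/8=31/8; d'=(42−1·-13/4)/(31/8)=362/31
row 3: denom=8−1·8/31=240/31; d'=(-18−1·362/31)/(240/31)=-23/6
row 4: denom=10−3·31/80=707/80; d'=(-21−3·-23/6)/(707/80)=-760/707
back: M4=-760/707
back: M3=-23/6−31/80·-760/707=-7247/2121
back: M2=362/31−8/31·-7247/2121=26638/2121
back: M1=-13/4−1/8·26638/2121=-10223/2121
M: M0=0, M1=-10223/2121, M2=26638/2121, M3=-7247/2121, M4=-760/707, M5=0
seg 0: a=-3, c=M0/2=0, d=(M1−M0)/(6·3)=-10223/38178, b=Δ0−h0·(2M0+M1)/6=5293/1414
seg 1: a=1, c=M1/2=-10223/4242, d=(M2−M1)/(6·1)=12287/4242, b=Δ1−h1·(2M1+M2)/6=-2465/707
seg 2: a=-2, c=M2/2=13319/2121, d=(M3−M2)/(6·1)=-3765/1414, b=Δ2−h2·(2M2+M3)/6=1625/4242
seg 3: a=2, c=M3/2=-7247/4242, d=(M4−M3)/(6·3)=4967/38178, b=Δ3−h3·(2M3+M4)/6=10508/2121
seg 4: a=5, c=M4/2=-380/707, d=(M5−M4)/(6·2)=190/2121, b=Δ4−h4·(2M4+M5)/6=-7565/4242
t_q=17/4 → seg 2, τ=1/4; S=-2+1625/4242·τ+13319/2121·τ²+-3765/1414·τ³=-140573/90496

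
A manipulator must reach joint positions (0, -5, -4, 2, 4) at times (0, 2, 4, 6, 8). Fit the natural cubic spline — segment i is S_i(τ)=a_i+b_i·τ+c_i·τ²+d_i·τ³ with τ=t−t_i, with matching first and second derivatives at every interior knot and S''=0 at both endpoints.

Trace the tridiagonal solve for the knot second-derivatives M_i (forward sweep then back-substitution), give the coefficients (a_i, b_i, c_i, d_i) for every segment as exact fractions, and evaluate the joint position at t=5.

Δ: Δ0=-5/2, Δ1=1/2, Δ2=3, Δ3=1
row 1: diag=8, rhs=18; c'=1/4, d'=9/4
row 2: denom=8−2·1/4=15/2; d'=(15−2·9/4)/(15/2)=7/5
row 3: denom=8−2·4/15=112/15; d'=(-12−2·7/5)/(112/15)=-111/56
back: M3=-111/56
back: M2=7/5−4/15·-111/56=27/14
back: M1=9/4−1/4·27/14=99/56
M: M0=0, M1=99/56, M2=27/14, M3=-111/56, M4=0
seg 0: a=0, c=M0/2=0, d=(M1−M0)/(6·2)=33/224, b=Δ0−h0·(2M0+M1)/6=-173/56
seg 1: a=-5, c=M1/2=99/112, d=(M2−M1)/(6·2)=3/224, b=Δ1−h1·(2M1+M2)/6=-37/28
seg 2: a=-4, c=M2/2=27/28, d=(M3−M2)/(6·2)=-73/224, b=Δ2−h2·(2M2+M3)/6=19/8
seg 3: a=2, c=M3/2=-111/112, d=(M4−M3)/(6·2)=37/224, b=Δ3−h3·(2M3+M4)/6=65/28
t_q=5 → seg 2, τ=1; S=-4+19/8·τ+27/28·τ²+-73/224·τ³=-221/224

  seg 0: a=0 b=-173/56 c=0 d=33/224
  seg 1: a=-5 b=-37/28 c=99/112 d=3/224
  seg 2: a=-4 b=19/8 c=27/28 d=-73/224
  seg 3: a=2 b=65/28 c=-111/112 d=37/224
S(5) = -221/224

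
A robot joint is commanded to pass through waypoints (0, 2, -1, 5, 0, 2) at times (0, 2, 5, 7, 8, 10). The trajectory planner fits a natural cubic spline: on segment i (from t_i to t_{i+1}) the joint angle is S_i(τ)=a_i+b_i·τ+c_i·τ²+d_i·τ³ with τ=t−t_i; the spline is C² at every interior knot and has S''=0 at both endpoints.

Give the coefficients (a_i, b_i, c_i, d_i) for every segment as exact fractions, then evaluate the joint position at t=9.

  seg 0: a=0 b=5737/2945 c=0 d=-698/2945
  seg 1: a=2 b=-2639/2945 c=-4188/2945 d=1362/2945
  seg 2: a=-1 b=9007/2945 c=1614/589 d=-4078/2945
  seg 3: a=5 b=-7649/2945 c=-16398/2945 d=9322/2945
  seg 4: a=0 b=-12479/2945 c=11568/2945 d=-1928/2945
S(9) = -2839/2945

Δ: Δ0=1, Δ1=-1, Δ2=3, Δ3=-5, Δ4=1
row 1: diag=10, rhs=-12; c'=3/10, d'=-6/5
row 2: denom=10−3·3/10=91/10; d'=(24−3·-6/5)/(91/10)=276/91
row 3: denom=6−2·20/91=506/91; d'=(-48−2·276/91)/(506/91)=-2460/253
row 4: denom=6−1·91/506=2945/506; d'=(36−1·-2460/253)/(2945/506)=23136/2945
back: M4=23136/2945
back: M3=-2460/253−91/506·23136/2945=-32796/2945
back: M2=276/91−20/91·-32796/2945=3228/589
back: M1=-6/5−3/10·3228/589=-8376/2945
M: M0=0, M1=-8376/2945, M2=3228/589, M3=-32796/2945, M4=23136/2945, M5=0
seg 0: a=0, c=M0/2=0, d=(M1−M0)/(6·2)=-698/2945, b=Δ0−h0·(2M0+M1)/6=5737/2945
seg 1: a=2, c=M1/2=-4188/2945, d=(M2−M1)/(6·3)=1362/2945, b=Δ1−h1·(2M1+M2)/6=-2639/2945
seg 2: a=-1, c=M2/2=1614/589, d=(M3−M2)/(6·2)=-4078/2945, b=Δ2−h2·(2M2+M3)/6=9007/2945
seg 3: a=5, c=M3/2=-16398/2945, d=(M4−M3)/(6·1)=9322/2945, b=Δ3−h3·(2M3+M4)/6=-7649/2945
seg 4: a=0, c=M4/2=11568/2945, d=(M5−M4)/(6·2)=-1928/2945, b=Δ4−h4·(2M4+M5)/6=-12479/2945
t_q=9 → seg 4, τ=1; S=0+-12479/2945·τ+11568/2945·τ²+-1928/2945·τ³=-2839/2945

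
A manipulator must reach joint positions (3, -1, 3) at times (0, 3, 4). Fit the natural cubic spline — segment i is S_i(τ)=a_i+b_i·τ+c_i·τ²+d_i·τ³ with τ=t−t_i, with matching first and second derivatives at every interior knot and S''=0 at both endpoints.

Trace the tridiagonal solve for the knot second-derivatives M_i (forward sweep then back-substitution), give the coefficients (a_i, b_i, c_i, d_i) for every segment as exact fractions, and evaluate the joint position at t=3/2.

  seg 0: a=3 b=-10/3 c=0 d=2/9
  seg 1: a=-1 b=8/3 c=2 d=-2/3
S(3/2) = -5/4

Δ: Δ0=-4/3, Δ1=4
row 1: diag=8, rhs=32; c'=1/8, d'=4
back: M1=4
M: M0=0, M1=4, M2=0
seg 0: a=3, c=M0/2=0, d=(M1−M0)/(6·3)=2/9, b=Δ0−h0·(2M0+M1)/6=-10/3
seg 1: a=-1, c=M1/2=2, d=(M2−M1)/(6·1)=-2/3, b=Δ1−h1·(2M1+M2)/6=8/3
t_q=3/2 → seg 0, τ=3/2; S=3+-10/3·τ+0·τ²+2/9·τ³=-5/4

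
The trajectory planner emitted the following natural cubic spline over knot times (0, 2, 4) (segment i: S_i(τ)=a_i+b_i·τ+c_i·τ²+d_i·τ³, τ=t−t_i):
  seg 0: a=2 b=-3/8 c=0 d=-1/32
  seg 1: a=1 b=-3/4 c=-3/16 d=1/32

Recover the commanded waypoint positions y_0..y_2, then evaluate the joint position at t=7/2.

y_0 = S_0(0) = a_0 = 2
y_1 = S_1(0) = a_1 = 1
y_2 = S_1(2) = -1
t_q=7/2 is in segment 1 (τ=3/2); S_1(τ)=-113/256

y_0=2 y_1=1 y_2=-1
S(7/2) = -113/256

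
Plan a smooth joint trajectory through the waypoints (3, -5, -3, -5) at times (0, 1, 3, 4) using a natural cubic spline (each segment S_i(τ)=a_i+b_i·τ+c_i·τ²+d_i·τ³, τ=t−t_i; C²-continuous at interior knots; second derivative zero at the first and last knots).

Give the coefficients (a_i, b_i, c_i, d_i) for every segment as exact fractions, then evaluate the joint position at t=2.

Δ: Δ0=-8, Δ1=1, Δ2=-2
row 1: diag=6, rhs=54; c'=1/3, d'=9
row 2: denom=6−2·1/3=16/3; d'=(-18−2·9)/(16/3)=-27/4
back: M2=-27/4
back: M1=9−1/3·-27/4=45/4
M: M0=0, M1=45/4, M2=-27/4, M3=0
seg 0: a=3, c=M0/2=0, d=(M1−M0)/(6·1)=15/8, b=Δ0−h0·(2M0+M1)/6=-79/8
seg 1: a=-5, c=M1/2=45/8, d=(M2−M1)/(6·2)=-3/2, b=Δ1−h1·(2M1+M2)/6=-17/4
seg 2: a=-3, c=M2/2=-27/8, d=(M3−M2)/(6·1)=9/8, b=Δ2−h2·(2M2+M3)/6=1/4
t_q=2 → seg 1, τ=1; S=-5+-17/4·τ+45/8·τ²+-3/2·τ³=-41/8

  seg 0: a=3 b=-79/8 c=0 d=15/8
  seg 1: a=-5 b=-17/4 c=45/8 d=-3/2
  seg 2: a=-3 b=1/4 c=-27/8 d=9/8
S(2) = -41/8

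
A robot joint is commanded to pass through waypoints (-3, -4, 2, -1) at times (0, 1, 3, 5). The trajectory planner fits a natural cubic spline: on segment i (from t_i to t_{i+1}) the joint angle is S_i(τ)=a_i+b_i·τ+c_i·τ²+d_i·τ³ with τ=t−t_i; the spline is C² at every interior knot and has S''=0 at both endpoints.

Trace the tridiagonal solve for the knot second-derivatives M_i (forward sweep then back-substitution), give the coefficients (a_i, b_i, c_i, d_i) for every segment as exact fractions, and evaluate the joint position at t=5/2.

Δ: Δ0=-1, Δ1=3, Δ2=-3/2
row 1: diag=6, rhs=24; c'=1/3, d'=4
row 2: denom=8−2·1/3=22/3; d'=(-27−2·4)/(22/3)=-105/22
back: M2=-105/22
back: M1=4−1/3·-105/22=123/22
M: M0=0, M1=123/22, M2=-105/22, M3=0
seg 0: a=-3, c=M0/2=0, d=(M1−M0)/(6·1)=41/44, b=Δ0−h0·(2M0+M1)/6=-85/44
seg 1: a=-4, c=M1/2=123/44, d=(M2−M1)/(6·2)=-19/22, b=Δ1−h1·(2M1+M2)/6=19/22
seg 2: a=2, c=M2/2=-105/44, d=(M3−M2)/(6·2)=35/88, b=Δ2−h2·(2M2+M3)/6=37/22
t_q=5/2 → seg 1, τ=3/2; S=-4+19/22·τ+123/44·τ²+-19/22·τ³=59/88

  seg 0: a=-3 b=-85/44 c=0 d=41/44
  seg 1: a=-4 b=19/22 c=123/44 d=-19/22
  seg 2: a=2 b=37/22 c=-105/44 d=35/88
S(5/2) = 59/88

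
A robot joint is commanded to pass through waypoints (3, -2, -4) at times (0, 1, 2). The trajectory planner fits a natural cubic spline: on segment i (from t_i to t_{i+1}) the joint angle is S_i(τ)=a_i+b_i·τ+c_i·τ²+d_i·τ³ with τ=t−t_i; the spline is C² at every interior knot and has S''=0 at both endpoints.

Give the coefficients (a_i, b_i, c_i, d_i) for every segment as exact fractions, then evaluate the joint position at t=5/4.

Δ: Δ0=-5, Δ1=-2
row 1: diag=4, rhs=18; c'=1/4, d'=9/2
back: M1=9/2
M: M0=0, M1=9/2, M2=0
seg 0: a=3, c=M0/2=0, d=(M1−M0)/(6·1)=3/4, b=Δ0−h0·(2M0+M1)/6=-23/4
seg 1: a=-2, c=M1/2=9/4, d=(M2−M1)/(6·1)=-3/4, b=Δ1−h1·(2M1+M2)/6=-7/2
t_q=5/4 → seg 1, τ=1/4; S=-2+-7/2·τ+9/4·τ²+-3/4·τ³=-703/256

  seg 0: a=3 b=-23/4 c=0 d=3/4
  seg 1: a=-2 b=-7/2 c=9/4 d=-3/4
S(5/4) = -703/256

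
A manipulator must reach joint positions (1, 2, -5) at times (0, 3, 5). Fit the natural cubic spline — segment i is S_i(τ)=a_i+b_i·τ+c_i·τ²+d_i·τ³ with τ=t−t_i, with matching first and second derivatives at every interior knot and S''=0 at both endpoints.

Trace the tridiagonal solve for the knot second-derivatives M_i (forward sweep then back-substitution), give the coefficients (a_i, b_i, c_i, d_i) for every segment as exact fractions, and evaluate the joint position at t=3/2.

  seg 0: a=1 b=89/60 c=0 d=-23/180
  seg 1: a=2 b=-59/30 c=-23/20 d=23/120
S(3/2) = 447/160

Δ: Δ0=1/3, Δ1=-7/2
row 1: diag=10, rhs=-23; c'=1/5, d'=-23/10
back: M1=-23/10
M: M0=0, M1=-23/10, M2=0
seg 0: a=1, c=M0/2=0, d=(M1−M0)/(6·3)=-23/180, b=Δ0−h0·(2M0+M1)/6=89/60
seg 1: a=2, c=M1/2=-23/20, d=(M2−M1)/(6·2)=23/120, b=Δ1−h1·(2M1+M2)/6=-59/30
t_q=3/2 → seg 0, τ=3/2; S=1+89/60·τ+0·τ²+-23/180·τ³=447/160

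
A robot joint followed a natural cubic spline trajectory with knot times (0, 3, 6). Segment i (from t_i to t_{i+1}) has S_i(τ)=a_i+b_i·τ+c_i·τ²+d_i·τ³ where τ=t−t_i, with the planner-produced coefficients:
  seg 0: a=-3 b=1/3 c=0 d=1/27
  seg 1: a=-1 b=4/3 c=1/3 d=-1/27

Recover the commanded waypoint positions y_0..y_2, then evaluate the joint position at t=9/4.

y_0=-3 y_1=-1 y_2=5
S(9/4) = -117/64

y_0 = S_0(0) = a_0 = -3
y_1 = S_1(0) = a_1 = -1
y_2 = S_1(3) = 5
t_q=9/4 is in segment 0 (τ=9/4); S_0(τ)=-117/64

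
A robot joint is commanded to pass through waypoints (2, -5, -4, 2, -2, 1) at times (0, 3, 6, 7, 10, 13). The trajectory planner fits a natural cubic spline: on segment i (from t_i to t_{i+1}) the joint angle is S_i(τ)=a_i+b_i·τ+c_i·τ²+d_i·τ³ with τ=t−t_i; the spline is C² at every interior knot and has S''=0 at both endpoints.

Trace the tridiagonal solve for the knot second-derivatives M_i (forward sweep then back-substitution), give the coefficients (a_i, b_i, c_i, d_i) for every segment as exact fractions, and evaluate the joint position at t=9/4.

Δ: Δ0=-7/3, Δ1=1/3, Δ2=6, Δ3=-4/3, Δ4=1
row 1: diag=12, rhs=16; c'=1/4, d'=4/3
row 2: denom=8−3·1/4=29/4; d'=(34−3·4/3)/(29/4)=120/29
row 3: denom=8−1·4/29=228/29; d'=(-44−1·120/29)/(228/29)=-349/57
row 4: denom=12−3·29/76=825/76; d'=(14−3·-349/57)/(825/76)=164/55
back: M4=164/55
back: M3=-349/57−29/76·164/55=-1198/165
back: M2=120/29−4/29·-1198/165=848/165
back: M1=4/3−1/4·848/165=8/165
M: M0=0, M1=8/165, M2=848/165, M3=-1198/165, M4=164/55, M5=0
seg 0: a=2, c=M0/2=0, d=(M1−M0)/(6·3)=4/1485, b=Δ0−h0·(2M0+M1)/6=-389/165
seg 1: a=-5, c=M1/2=4/165, d=(M2−M1)/(6·3)=28/99, b=Δ1−h1·(2M1+M2)/6=-377/165
seg 2: a=-4, c=M2/2=424/165, d=(M3−M2)/(6·1)=-31/15, b=Δ2−h2·(2M2+M3)/6=907/165
seg 3: a=2, c=M3/2=-599/165, d=(M4−M3)/(6·3)=169/297, b=Δ3−h3·(2M3+M4)/6=244/55
seg 4: a=-2, c=M4/2=82/55, d=(M5−M4)/(6·3)=-82/495, b=Δ4−h4·(2M4+M5)/6=-109/55
t_q=9/4 → seg 0, τ=9/4; S=2+-389/165·τ+0·τ²+4/1485·τ³=-2881/880

  seg 0: a=2 b=-389/165 c=0 d=4/1485
  seg 1: a=-5 b=-377/165 c=4/165 d=28/99
  seg 2: a=-4 b=907/165 c=424/165 d=-31/15
  seg 3: a=2 b=244/55 c=-599/165 d=169/297
  seg 4: a=-2 b=-109/55 c=82/55 d=-82/495
S(9/4) = -2881/880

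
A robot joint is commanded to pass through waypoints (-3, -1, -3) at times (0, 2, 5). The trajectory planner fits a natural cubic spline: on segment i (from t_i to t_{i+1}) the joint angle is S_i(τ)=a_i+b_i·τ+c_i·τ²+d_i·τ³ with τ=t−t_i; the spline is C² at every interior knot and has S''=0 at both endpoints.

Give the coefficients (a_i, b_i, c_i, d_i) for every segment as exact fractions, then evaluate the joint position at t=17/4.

  seg 0: a=-3 b=4/3 c=0 d=-1/12
  seg 1: a=-1 b=1/3 c=-1/2 d=1/18
S(17/4) = -275/128

Δ: Δ0=1, Δ1=-2/3
row 1: diag=10, rhs=-10; c'=3/10, d'=-1
back: M1=-1
M: M0=0, M1=-1, M2=0
seg 0: a=-3, c=M0/2=0, d=(M1−M0)/(6·2)=-1/12, b=Δ0−h0·(2M0+M1)/6=4/3
seg 1: a=-1, c=M1/2=-1/2, d=(M2−M1)/(6·3)=1/18, b=Δ1−h1·(2M1+M2)/6=1/3
t_q=17/4 → seg 1, τ=9/4; S=-1+1/3·τ+-1/2·τ²+1/18·τ³=-275/128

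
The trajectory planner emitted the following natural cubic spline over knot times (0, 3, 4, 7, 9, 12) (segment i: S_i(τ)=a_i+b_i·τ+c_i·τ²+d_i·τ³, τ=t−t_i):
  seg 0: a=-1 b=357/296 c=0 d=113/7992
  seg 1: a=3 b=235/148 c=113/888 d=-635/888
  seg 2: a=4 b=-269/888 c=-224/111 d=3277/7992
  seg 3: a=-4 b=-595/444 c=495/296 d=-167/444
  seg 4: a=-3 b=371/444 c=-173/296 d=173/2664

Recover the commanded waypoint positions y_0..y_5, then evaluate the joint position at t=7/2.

y_0 = S_0(0) = a_0 = -1
y_1 = S_1(0) = a_1 = 3
y_2 = S_2(0) = a_2 = 4
y_3 = S_3(0) = a_3 = -4
y_4 = S_4(0) = a_4 = -3
y_5 = S_4(3) = -4
t_q=7/2 is in segment 1 (τ=1/2); S_1(τ)=26543/7104

y_0=-1 y_1=3 y_2=4 y_3=-4 y_4=-3 y_5=-4
S(7/2) = 26543/7104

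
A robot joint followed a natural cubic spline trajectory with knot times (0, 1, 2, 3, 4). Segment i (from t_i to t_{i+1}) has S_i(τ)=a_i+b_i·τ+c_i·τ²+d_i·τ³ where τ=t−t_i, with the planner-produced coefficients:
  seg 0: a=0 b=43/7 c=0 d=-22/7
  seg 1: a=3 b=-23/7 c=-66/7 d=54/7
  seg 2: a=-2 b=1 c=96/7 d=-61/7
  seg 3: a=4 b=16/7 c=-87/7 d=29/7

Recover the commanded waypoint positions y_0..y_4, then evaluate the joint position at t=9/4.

y_0=0 y_1=3 y_2=-2 y_3=4 y_4=-2
S(9/4) = -461/448

y_0 = S_0(0) = a_0 = 0
y_1 = S_1(0) = a_1 = 3
y_2 = S_2(0) = a_2 = -2
y_3 = S_3(0) = a_3 = 4
y_4 = S_3(1) = -2
t_q=9/4 is in segment 2 (τ=1/4); S_2(τ)=-461/448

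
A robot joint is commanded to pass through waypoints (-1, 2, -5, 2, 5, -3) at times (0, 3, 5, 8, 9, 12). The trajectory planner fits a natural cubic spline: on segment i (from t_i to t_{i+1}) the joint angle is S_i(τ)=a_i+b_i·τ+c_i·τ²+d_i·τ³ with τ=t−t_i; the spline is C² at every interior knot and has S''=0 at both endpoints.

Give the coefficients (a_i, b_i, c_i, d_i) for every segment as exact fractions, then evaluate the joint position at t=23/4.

  seg 0: a=-1 b=413/148 c=0 d=-265/1332
  seg 1: a=2 b=-191/74 c=-265/148 d=197/296
  seg 2: a=-5 b=-65/37 c=163/74 d=-559/1998
  seg 3: a=2 b=289/74 c=-35/111 d=-131/222
  seg 4: a=5 b=167/111 c=-463/222 d=463/1998
S(23/4) = -24611/4736

Δ: Δ0=1, Δ1=-7/2, Δ2=7/3, Δ3=3, Δ4=-8/3
row 1: diag=10, rhs=-27; c'=1/5, d'=-27/10
row 2: denom=10−2·1/5=48/5; d'=(35−2·-27/10)/(48/5)=101/24
row 3: denom=8−3·5/16=113/16; d'=(4−3·101/24)/(113/16)=-138/113
row 4: denom=8−1·16/113=888/113; d'=(-34−1·-138/113)/(888/113)=-463/111
back: M4=-463/111
back: M3=-138/113−16/113·-463/111=-70/111
back: M2=101/24−5/16·-70/111=163/37
back: M1=-27/10−1/5·163/37=-265/74
M: M0=0, M1=-265/74, M2=163/37, M3=-70/111, M4=-463/111, M5=0
seg 0: a=-1, c=M0/2=0, d=(M1−M0)/(6·3)=-265/1332, b=Δ0−h0·(2M0+M1)/6=413/148
seg 1: a=2, c=M1/2=-265/148, d=(M2−M1)/(6·2)=197/296, b=Δ1−h1·(2M1+M2)/6=-191/74
seg 2: a=-5, c=M2/2=163/74, d=(M3−M2)/(6·3)=-559/1998, b=Δ2−h2·(2M2+M3)/6=-65/37
seg 3: a=2, c=M3/2=-35/111, d=(M4−M3)/(6·1)=-131/222, b=Δ3−h3·(2M3+M4)/6=289/74
seg 4: a=5, c=M4/2=-463/222, d=(M5−M4)/(6·3)=463/1998, b=Δ4−h4·(2M4+M5)/6=167/111
t_q=23/4 → seg 2, τ=3/4; S=-5+-65/37·τ+163/74·τ²+-559/1998·τ³=-24611/4736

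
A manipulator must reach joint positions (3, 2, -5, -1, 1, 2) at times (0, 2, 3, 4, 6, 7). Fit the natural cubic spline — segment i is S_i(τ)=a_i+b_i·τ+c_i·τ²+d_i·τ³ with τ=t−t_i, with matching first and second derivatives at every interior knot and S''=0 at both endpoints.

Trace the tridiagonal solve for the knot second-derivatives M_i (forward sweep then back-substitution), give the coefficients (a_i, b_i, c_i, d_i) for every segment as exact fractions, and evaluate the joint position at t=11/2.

  seg 0: a=3 b=494/175 c=0 d=-1163/1400
  seg 1: a=2 b=-2501/350 c=-3489/700 d=513/100
  seg 2: a=-5 b=-1207/700 c=1821/175 d=-3277/700
  seg 3: a=-1 b=353/70 c=-2547/700 d=283/350
  seg 4: a=1 b=67/350 c=849/700 d=-283/700
S(11/2) = 1549/1400

Δ: Δ0=-1/2, Δ1=-7, Δ2=4, Δ3=1, Δ4=1
row 1: diag=6, rhs=-39; c'=1/6, d'=-13/2
row 2: denom=4−1·1/6=23/6; d'=(66−1·-13/2)/(23/6)=435/23
row 3: denom=6−1·6/23=132/23; d'=(-18−1·435/23)/(132/23)=-283/44
row 4: denom=6−2·23/66=175/33; d'=(0−2·-283/44)/(175/33)=849/350
back: M4=849/350
back: M3=-283/44−23/66·849/350=-2547/350
back: M2=435/23−6/23·-2547/350=3642/175
back: M1=-13/2−1/6·3642/175=-3489/350
M: M0=0, M1=-3489/350, M2=3642/175, M3=-2547/350, M4=849/350, M5=0
seg 0: a=3, c=M0/2=0, d=(M1−M0)/(6·2)=-1163/1400, b=Δ0−h0·(2M0+M1)/6=494/175
seg 1: a=2, c=M1/2=-3489/700, d=(M2−M1)/(6·1)=513/100, b=Δ1−h1·(2M1+M2)/6=-2501/350
seg 2: a=-5, c=M2/2=1821/175, d=(M3−M2)/(6·1)=-3277/700, b=Δ2−h2·(2M2+M3)/6=-1207/700
seg 3: a=-1, c=M3/2=-2547/700, d=(M4−M3)/(6·2)=283/350, b=Δ3−h3·(2M3+M4)/6=353/70
seg 4: a=1, c=M4/2=849/700, d=(M5−M4)/(6·1)=-283/700, b=Δ4−h4·(2M4+M5)/6=67/350
t_q=11/2 → seg 3, τ=3/2; S=-1+353/70·τ+-2547/700·τ²+283/350·τ³=1549/1400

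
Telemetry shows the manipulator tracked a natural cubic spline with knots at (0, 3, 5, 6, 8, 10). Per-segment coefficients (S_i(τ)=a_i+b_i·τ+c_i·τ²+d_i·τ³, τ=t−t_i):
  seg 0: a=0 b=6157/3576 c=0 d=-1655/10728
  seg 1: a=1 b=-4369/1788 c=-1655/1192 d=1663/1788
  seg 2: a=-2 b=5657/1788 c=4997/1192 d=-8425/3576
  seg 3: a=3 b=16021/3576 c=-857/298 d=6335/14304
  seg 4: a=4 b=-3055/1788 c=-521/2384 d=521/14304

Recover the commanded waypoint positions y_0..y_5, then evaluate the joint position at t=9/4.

y_0=0 y_1=1 y_2=-2 y_3=3 y_4=4 y_5=0
S(9/4) = 161481/76288

y_0 = S_0(0) = a_0 = 0
y_1 = S_1(0) = a_1 = 1
y_2 = S_2(0) = a_2 = -2
y_3 = S_3(0) = a_3 = 3
y_4 = S_4(0) = a_4 = 4
y_5 = S_4(2) = 0
t_q=9/4 is in segment 0 (τ=9/4); S_0(τ)=161481/76288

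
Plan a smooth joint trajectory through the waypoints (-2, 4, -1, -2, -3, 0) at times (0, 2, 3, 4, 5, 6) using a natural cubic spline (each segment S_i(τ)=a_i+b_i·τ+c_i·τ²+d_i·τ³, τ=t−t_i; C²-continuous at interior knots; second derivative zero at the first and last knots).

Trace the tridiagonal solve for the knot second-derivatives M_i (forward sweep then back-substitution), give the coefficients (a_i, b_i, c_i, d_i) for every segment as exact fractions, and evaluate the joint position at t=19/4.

Δ: Δ0=3, Δ1=-5, Δ2=-1, Δ3=-1, Δ4=3
row 1: diag=6, rhs=-48; c'=1/6, d'=-8
row 2: denom=4−1·1/6=23/6; d'=(24−1·-8)/(23/6)=192/23
row 3: denom=4−1·6/23=86/23; d'=(0−1·192/23)/(86/23)=-96/43
row 4: denom=4−1·23/86=321/86; d'=(24−1·-96/43)/(321/86)=752/107
back: M4=752/107
back: M3=-96/43−23/86·752/107=-440/107
back: M2=192/23−6/23·-440/107=1008/107
back: M1=-8−1/6·1008/107=-1024/107
M: M0=0, M1=-1024/107, M2=1008/107, M3=-440/107, M4=752/107, M5=0
seg 0: a=-2, c=M0/2=0, d=(M1−M0)/(6·2)=-256/321, b=Δ0−h0·(2M0+M1)/6=1987/321
seg 1: a=4, c=M1/2=-512/107, d=(M2−M1)/(6·1)=1016/321, b=Δ1−h1·(2M1+M2)/6=-1085/321
seg 2: a=-1, c=M2/2=504/107, d=(M3−M2)/(6·1)=-724/321, b=Δ2−h2·(2M2+M3)/6=-1109/321
seg 3: a=-2, c=M3/2=-220/107, d=(M4−M3)/(6·1)=596/321, b=Δ3−h3·(2M3+M4)/6=-257/321
seg 4: a=-3, c=M4/2=376/107, d=(M5−M4)/(6·1)=-376/321, b=Δ4−h4·(2M4+M5)/6=211/321
t_q=19/4 → seg 3, τ=3/4; S=-2+-257/321·τ+-220/107·τ²+596/321·τ³=-5091/1712

  seg 0: a=-2 b=1987/321 c=0 d=-256/321
  seg 1: a=4 b=-1085/321 c=-512/107 d=1016/321
  seg 2: a=-1 b=-1109/321 c=504/107 d=-724/321
  seg 3: a=-2 b=-257/321 c=-220/107 d=596/321
  seg 4: a=-3 b=211/321 c=376/107 d=-376/321
S(19/4) = -5091/1712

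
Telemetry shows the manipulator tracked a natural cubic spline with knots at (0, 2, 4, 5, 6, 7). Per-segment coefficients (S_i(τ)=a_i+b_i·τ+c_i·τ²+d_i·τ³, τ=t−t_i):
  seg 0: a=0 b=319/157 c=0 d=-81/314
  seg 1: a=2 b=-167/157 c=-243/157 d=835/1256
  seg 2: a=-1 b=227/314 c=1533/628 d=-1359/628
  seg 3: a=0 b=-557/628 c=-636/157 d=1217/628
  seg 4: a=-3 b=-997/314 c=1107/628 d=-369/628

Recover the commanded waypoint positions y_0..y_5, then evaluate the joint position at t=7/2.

y_0 = S_0(0) = a_0 = 0
y_1 = S_1(0) = a_1 = 2
y_2 = S_2(0) = a_2 = -1
y_3 = S_3(0) = a_3 = 0
y_4 = S_4(0) = a_4 = -3
y_5 = S_4(1) = -5
t_q=7/2 is in segment 1 (τ=3/2); S_1(τ)=-8383/10048

y_0=0 y_1=2 y_2=-1 y_3=0 y_4=-3 y_5=-5
S(7/2) = -8383/10048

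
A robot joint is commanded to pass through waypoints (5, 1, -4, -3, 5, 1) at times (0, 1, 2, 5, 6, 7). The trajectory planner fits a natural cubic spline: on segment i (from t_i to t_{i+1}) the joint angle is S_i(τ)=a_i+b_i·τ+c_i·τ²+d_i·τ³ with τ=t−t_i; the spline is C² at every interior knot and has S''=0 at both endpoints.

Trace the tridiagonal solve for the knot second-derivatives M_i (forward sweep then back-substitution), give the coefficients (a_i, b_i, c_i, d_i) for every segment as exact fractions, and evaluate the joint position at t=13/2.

Δ: Δ0=-4, Δ1=-5, Δ2=1/3, Δ3=8, Δ4=-4
row 1: diag=4, rhs=-6; c'=1/4, d'=-3/2
row 2: denom=8−1·1/4=31/4; d'=(32−1·-3/2)/(31/4)=134/31
row 3: denom=8−3·12/31=212/31; d'=(46−3·134/31)/(212/31)=256/53
row 4: denom=4−1·31/212=817/212; d'=(-72−1·256/53)/(817/212)=-16288/817
back: M4=-16288/817
back: M3=256/53−31/212·-16288/817=6328/817
back: M2=134/31−12/31·6328/817=1082/817
back: M1=-3/2−1/4·1082/817=-1496/817
M: M0=0, M1=-1496/817, M2=1082/817, M3=6328/817, M4=-16288/817, M5=0
seg 0: a=5, c=M0/2=0, d=(M1−M0)/(6·1)=-748/2451, b=Δ0−h0·(2M0+M1)/6=-9056/2451
seg 1: a=1, c=M1/2=-748/817, d=(M2−M1)/(6·1)=1289/2451, b=Δ1−h1·(2M1+M2)/6=-11300/2451
seg 2: a=-4, c=M2/2=541/817, d=(M3−M2)/(6·3)=61/171, b=Δ2−h2·(2M2+M3)/6=-11921/2451
seg 3: a=-3, c=M3/2=3164/817, d=(M4−M3)/(6·1)=-11308/2451, b=Δ3−h3·(2M3+M4)/6=21424/2451
seg 4: a=5, c=M4/2=-8144/817, d=(M5−M4)/(6·1)=8144/2451, b=Δ4−h4·(2M4+M5)/6=6484/2451
t_q=13/2 → seg 4, τ=1/2; S=5+6484/2451·τ+-8144/817·τ²+8144/2451·τ³=3469/817

  seg 0: a=5 b=-9056/2451 c=0 d=-748/2451
  seg 1: a=1 b=-11300/2451 c=-748/817 d=1289/2451
  seg 2: a=-4 b=-11921/2451 c=541/817 d=61/171
  seg 3: a=-3 b=21424/2451 c=3164/817 d=-11308/2451
  seg 4: a=5 b=6484/2451 c=-8144/817 d=8144/2451
S(13/2) = 3469/817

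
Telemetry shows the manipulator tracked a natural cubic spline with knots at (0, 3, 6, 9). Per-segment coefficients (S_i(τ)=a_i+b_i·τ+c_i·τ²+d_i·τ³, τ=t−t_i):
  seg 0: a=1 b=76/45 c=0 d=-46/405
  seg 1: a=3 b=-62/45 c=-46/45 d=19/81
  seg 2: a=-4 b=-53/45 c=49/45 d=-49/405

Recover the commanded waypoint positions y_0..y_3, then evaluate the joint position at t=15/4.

y_0=1 y_1=3 y_2=-4 y_3=-1
S(15/4) = 477/320

y_0 = S_0(0) = a_0 = 1
y_1 = S_1(0) = a_1 = 3
y_2 = S_2(0) = a_2 = -4
y_3 = S_2(3) = -1
t_q=15/4 is in segment 1 (τ=3/4); S_1(τ)=477/320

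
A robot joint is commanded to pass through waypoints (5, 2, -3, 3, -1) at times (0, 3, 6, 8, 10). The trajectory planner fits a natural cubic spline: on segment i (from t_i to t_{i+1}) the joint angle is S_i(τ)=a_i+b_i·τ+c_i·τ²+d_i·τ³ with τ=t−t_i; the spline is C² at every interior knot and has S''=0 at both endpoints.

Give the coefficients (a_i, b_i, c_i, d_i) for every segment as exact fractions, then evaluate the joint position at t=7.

Δ: Δ0=-1, Δ1=-5/3, Δ2=3, Δ3=-2
row 1: diag=12, rhs=-4; c'=1/4, d'=-1/3
row 2: denom=10−3·1/4=37/4; d'=(28−3·-1/3)/(37/4)=116/37
row 3: denom=8−2·8/37=280/37; d'=(-30−2·116/37)/(280/37)=-671/140
back: M3=-671/140
back: M2=116/37−8/37·-671/140=146/35
back: M1=-1/3−1/4·146/35=-289/210
M: M0=0, M1=-289/210, M2=146/35, M3=-671/140, M4=0
seg 0: a=5, c=M0/2=0, d=(M1−M0)/(6·3)=-289/3780, b=Δ0−h0·(2M0+M1)/6=-131/420
seg 1: a=2, c=M1/2=-289/420, d=(M2−M1)/(6·3)=233/756, b=Δ1−h1·(2M1+M2)/6=-499/210
seg 2: a=-3, c=M2/2=73/35, d=(M3−M2)/(6·2)=-251/336, b=Δ2−h2·(2M2+M3)/6=109/60
seg 3: a=3, c=M3/2=-671/280, d=(M4−M3)/(6·2)=671/1680, b=Δ3−h3·(2M3+M4)/6=251/210
t_q=7 → seg 2, τ=1; S=-3+109/60·τ+73/35·τ²+-251/336·τ³=87/560

  seg 0: a=5 b=-131/420 c=0 d=-289/3780
  seg 1: a=2 b=-499/210 c=-289/420 d=233/756
  seg 2: a=-3 b=109/60 c=73/35 d=-251/336
  seg 3: a=3 b=251/210 c=-671/280 d=671/1680
S(7) = 87/560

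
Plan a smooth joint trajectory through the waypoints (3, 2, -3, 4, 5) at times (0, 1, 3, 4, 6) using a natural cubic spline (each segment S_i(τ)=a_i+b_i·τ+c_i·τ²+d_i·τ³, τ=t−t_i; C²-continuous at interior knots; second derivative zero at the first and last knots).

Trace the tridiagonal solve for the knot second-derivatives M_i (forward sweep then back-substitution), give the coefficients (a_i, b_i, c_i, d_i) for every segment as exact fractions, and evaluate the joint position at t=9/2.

Δ: Δ0=-1, Δ1=-5/2, Δ2=7, Δ3=1/2
row 1: diag=6, rhs=-9; c'=1/3, d'=-3/2
row 2: denom=6−2·1/3=16/3; d'=(57−2·-3/2)/(16/3)=45/4
row 3: denom=6−1·3/16=93/16; d'=(-39−1·45/4)/(93/16)=-268/31
back: M3=-268/31
back: M2=45/4−3/16·-268/31=399/31
back: M1=-3/2−1/3·399/31=-359/62
M: M0=0, M1=-359/62, M2=399/31, M3=-268/31, M4=0
seg 0: a=3, c=M0/2=0, d=(M1−M0)/(6·1)=-359/372, b=Δ0−h0·(2M0+M1)/6=-13/372
seg 1: a=2, c=M1/2=-359/124, d=(M2−M1)/(6·2)=1157/744, b=Δ1−h1·(2M1+M2)/6=-545/186
seg 2: a=-3, c=M2/2=399/62, d=(M3−M2)/(6·1)=-667/186, b=Δ2−h2·(2M2+M3)/6=386/93
seg 3: a=4, c=M3/2=-134/31, d=(M4−M3)/(6·2)=67/93, b=Δ3−h3·(2M3+M4)/6=1165/186
t_q=9/2 → seg 3, τ=1/2; S=4+1165/186·τ+-134/31·τ²+67/93·τ³=1523/248

  seg 0: a=3 b=-13/372 c=0 d=-359/372
  seg 1: a=2 b=-545/186 c=-359/124 d=1157/744
  seg 2: a=-3 b=386/93 c=399/62 d=-667/186
  seg 3: a=4 b=1165/186 c=-134/31 d=67/93
S(9/2) = 1523/248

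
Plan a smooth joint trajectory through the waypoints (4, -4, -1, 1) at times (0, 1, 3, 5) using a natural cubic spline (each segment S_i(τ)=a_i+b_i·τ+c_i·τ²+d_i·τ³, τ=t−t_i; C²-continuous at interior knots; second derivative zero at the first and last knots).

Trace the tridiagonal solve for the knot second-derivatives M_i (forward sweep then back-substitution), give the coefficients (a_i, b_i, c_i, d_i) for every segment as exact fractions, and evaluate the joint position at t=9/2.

Δ: Δ0=-8, Δ1=3/2, Δ2=1
row 1: diag=6, rhs=57; c'=1/3, d'=19/2
row 2: denom=8−2·1/3=22/3; d'=(-3−2·19/2)/(22/3)=-3
back: M2=-3
back: M1=19/2−1/3·-3=21/2
M: M0=0, M1=21/2, M2=-3, M3=0
seg 0: a=4, c=M0/2=0, d=(M1−M0)/(6·1)=7/4, b=Δ0−h0·(2M0+M1)/6=-39/4
seg 1: a=-4, c=M1/2=21/4, d=(M2−M1)/(6·2)=-9/8, b=Δ1−h1·(2M1+M2)/6=-9/2
seg 2: a=-1, c=M2/2=-3/2, d=(M3−M2)/(6·2)=1/4, b=Δ2−h2·(2M2+M3)/6=3
t_q=9/2 → seg 2, τ=3/2; S=-1+3·τ+-3/2·τ²+1/4·τ³=31/32

  seg 0: a=4 b=-39/4 c=0 d=7/4
  seg 1: a=-4 b=-9/2 c=21/4 d=-9/8
  seg 2: a=-1 b=3 c=-3/2 d=1/4
S(9/2) = 31/32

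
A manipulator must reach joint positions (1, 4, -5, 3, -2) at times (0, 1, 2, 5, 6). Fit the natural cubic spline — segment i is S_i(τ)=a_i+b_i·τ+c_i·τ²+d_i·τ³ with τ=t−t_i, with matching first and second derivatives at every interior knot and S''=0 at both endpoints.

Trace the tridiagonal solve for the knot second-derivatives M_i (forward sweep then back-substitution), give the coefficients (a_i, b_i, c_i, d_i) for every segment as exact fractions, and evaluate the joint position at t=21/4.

Δ: Δ0=3, Δ1=-9, Δ2=8/3, Δ3=-5
row 1: diag=4, rhs=-72; c'=1/4, d'=-18
row 2: denom=8−1·1/4=31/4; d'=(70−1·-18)/(31/4)=352/31
row 3: denom=8−3·12/31=212/31; d'=(-46−3·352/31)/(212/31)=-1241/106
back: M3=-1241/106
back: M2=352/31−12/31·-1241/106=842/53
back: M1=-18−1/4·842/53=-2329/106
M: M0=0, M1=-2329/106, M2=842/53, M3=-1241/106, M4=0
seg 0: a=1, c=M0/2=0, d=(M1−M0)/(6·1)=-2329/636, b=Δ0−h0·(2M0+M1)/6=4237/636
seg 1: a=4, c=M1/2=-2329/212, d=(M2−M1)/(6·1)=4013/636, b=Δ1−h1·(2M1+M2)/6=-1375/318
seg 2: a=-5, c=M2/2=421/53, d=(M3−M2)/(6·3)=-325/212, b=Δ2−h2·(2M2+M3)/6=-4685/636
seg 3: a=3, c=M3/2=-1241/212, d=(M4−M3)/(6·1)=1241/636, b=Δ3−h3·(2M3+M4)/6=-349/318
t_q=21/4 → seg 3, τ=1/4; S=3+-349/318·τ+-1241/212·τ²+1241/636·τ³=32431/13568

  seg 0: a=1 b=4237/636 c=0 d=-2329/636
  seg 1: a=4 b=-1375/318 c=-2329/212 d=4013/636
  seg 2: a=-5 b=-4685/636 c=421/53 d=-325/212
  seg 3: a=3 b=-349/318 c=-1241/212 d=1241/636
S(21/4) = 32431/13568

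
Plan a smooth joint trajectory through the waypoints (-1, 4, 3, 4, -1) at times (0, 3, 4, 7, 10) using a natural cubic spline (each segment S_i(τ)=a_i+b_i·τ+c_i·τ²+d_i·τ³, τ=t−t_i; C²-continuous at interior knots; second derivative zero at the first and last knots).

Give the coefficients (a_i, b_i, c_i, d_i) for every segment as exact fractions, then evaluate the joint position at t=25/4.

  seg 0: a=-1 b=317/114 c=0 d=-127/1026
  seg 1: a=4 b=-32/57 c=-127/114 d=77/114
  seg 2: a=3 b=-29/38 c=52/57 d=-187/1026
  seg 3: a=4 b=-4/19 c=-83/114 d=83/1026
S(25/4) = 9303/2432

Δ: Δ0=5/3, Δ1=-1, Δ2=1/3, Δ3=-5/3
row 1: diag=8, rhs=-16; c'=1/8, d'=-2
row 2: denom=8−1·1/8=63/8; d'=(8−1·-2)/(63/8)=80/63
row 3: denom=12−3·8/21=76/7; d'=(-12−3·80/63)/(76/7)=-83/57
back: M3=-83/57
back: M2=80/63−8/21·-83/57=104/57
back: M1=-2−1/8·104/57=-127/57
M: M0=0, M1=-127/57, M2=104/57, M3=-83/57, M4=0
seg 0: a=-1, c=M0/2=0, d=(M1−M0)/(6·3)=-127/1026, b=Δ0−h0·(2M0+M1)/6=317/114
seg 1: a=4, c=M1/2=-127/114, d=(M2−M1)/(6·1)=77/114, b=Δ1−h1·(2M1+M2)/6=-32/57
seg 2: a=3, c=M2/2=52/57, d=(M3−M2)/(6·3)=-187/1026, b=Δ2−h2·(2M2+M3)/6=-29/38
seg 3: a=4, c=M3/2=-83/114, d=(M4−M3)/(6·3)=83/1026, b=Δ3−h3·(2M3+M4)/6=-4/19
t_q=25/4 → seg 2, τ=9/4; S=3+-29/38·τ+52/57·τ²+-187/1026·τ³=9303/2432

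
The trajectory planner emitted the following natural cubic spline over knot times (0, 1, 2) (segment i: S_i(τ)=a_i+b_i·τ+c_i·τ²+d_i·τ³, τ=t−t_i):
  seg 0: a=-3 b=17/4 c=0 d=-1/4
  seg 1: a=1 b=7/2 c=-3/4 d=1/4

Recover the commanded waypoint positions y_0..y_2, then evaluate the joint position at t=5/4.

y_0=-3 y_1=1 y_2=4
S(5/4) = 469/256

y_0 = S_0(0) = a_0 = -3
y_1 = S_1(0) = a_1 = 1
y_2 = S_1(1) = 4
t_q=5/4 is in segment 1 (τ=1/4); S_1(τ)=469/256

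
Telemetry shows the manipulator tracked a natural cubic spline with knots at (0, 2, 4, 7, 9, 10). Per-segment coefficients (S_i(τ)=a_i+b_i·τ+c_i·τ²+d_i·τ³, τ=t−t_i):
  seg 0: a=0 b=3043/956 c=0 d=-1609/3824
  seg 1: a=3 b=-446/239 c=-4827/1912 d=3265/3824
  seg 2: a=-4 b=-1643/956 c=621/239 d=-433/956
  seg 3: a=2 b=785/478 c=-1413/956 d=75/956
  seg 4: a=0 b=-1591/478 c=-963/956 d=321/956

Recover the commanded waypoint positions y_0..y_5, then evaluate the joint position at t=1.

y_0 = S_0(0) = a_0 = 0
y_1 = S_1(0) = a_1 = 3
y_2 = S_2(0) = a_2 = -4
y_3 = S_3(0) = a_3 = 2
y_4 = S_4(0) = a_4 = 0
y_5 = S_4(1) = -4
t_q=1 is in segment 0 (τ=1); S_0(τ)=10563/3824

y_0=0 y_1=3 y_2=-4 y_3=2 y_4=0 y_5=-4
S(1) = 10563/3824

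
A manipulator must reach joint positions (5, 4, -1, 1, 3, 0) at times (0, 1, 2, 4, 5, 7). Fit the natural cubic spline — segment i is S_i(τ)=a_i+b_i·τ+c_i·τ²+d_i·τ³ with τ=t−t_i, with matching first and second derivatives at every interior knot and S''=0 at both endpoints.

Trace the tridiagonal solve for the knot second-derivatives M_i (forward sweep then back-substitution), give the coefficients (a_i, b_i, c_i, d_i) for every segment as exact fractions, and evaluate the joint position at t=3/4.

  seg 0: a=5 b=226/709 c=0 d=-935/709
  seg 1: a=4 b=-2579/709 c=-2805/709 d=1839/709
  seg 2: a=-1 b=-2672/709 c=2712/709 d=-2043/2836
  seg 3: a=1 b=2047/709 c=-705/1418 d=-553/1418
  seg 4: a=3 b=1025/1418 c=-1182/709 d=197/709
S(3/4) = 212483/45376

Δ: Δ0=-1, Δ1=-5, Δ2=1, Δ3=2, Δ4=-3/2
row 1: diag=4, rhs=-24; c'=1/4, d'=-6
row 2: denom=6−1·1/4=23/4; d'=(36−1·-6)/(23/4)=168/23
row 3: denom=6−2·8/23=122/23; d'=(6−2·168/23)/(122/23)=-99/61
row 4: denom=6−1·23/122=709/122; d'=(-21−1·-99/61)/(709/122)=-2364/709
back: M4=-2364/709
back: M3=-99/61−23/122·-2364/709=-705/709
back: M2=168/23−8/23·-705/709=5424/709
back: M1=-6−1/4·5424/709=-5610/709
M: M0=0, M1=-5610/709, M2=5424/709, M3=-705/709, M4=-2364/709, M5=0
seg 0: a=5, c=M0/2=0, d=(M1−M0)/(6·1)=-935/709, b=Δ0−h0·(2M0+M1)/6=226/709
seg 1: a=4, c=M1/2=-2805/709, d=(M2−M1)/(6·1)=1839/709, b=Δ1−h1·(2M1+M2)/6=-2579/709
seg 2: a=-1, c=M2/2=2712/709, d=(M3−M2)/(6·2)=-2043/2836, b=Δ2−h2·(2M2+M3)/6=-2672/709
seg 3: a=1, c=M3/2=-705/1418, d=(M4−M3)/(6·1)=-553/1418, b=Δ3−h3·(2M3+M4)/6=2047/709
seg 4: a=3, c=M4/2=-1182/709, d=(M5−M4)/(6·2)=197/709, b=Δ4−h4·(2M4+M5)/6=1025/1418
t_q=3/4 → seg 0, τ=3/4; S=5+226/709·τ+0·τ²+-935/709·τ³=212483/45376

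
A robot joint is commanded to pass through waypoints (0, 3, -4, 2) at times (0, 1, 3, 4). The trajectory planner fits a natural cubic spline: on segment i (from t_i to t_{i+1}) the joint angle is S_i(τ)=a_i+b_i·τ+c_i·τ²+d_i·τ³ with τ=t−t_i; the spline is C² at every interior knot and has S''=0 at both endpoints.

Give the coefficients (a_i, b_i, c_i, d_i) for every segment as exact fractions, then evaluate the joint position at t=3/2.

  seg 0: a=0 b=77/16 c=0 d=-29/16
  seg 1: a=3 b=-5/8 c=-87/16 d=2
  seg 2: a=-4 b=13/8 c=105/16 d=-35/16
S(3/2) = 101/64

Δ: Δ0=3, Δ1=-7/2, Δ2=6
row 1: diag=6, rhs=-39; c'=1/3, d'=-13/2
row 2: denom=6−2·1/3=16/3; d'=(57−2·-13/2)/(16/3)=105/8
back: M2=105/8
back: M1=-13/2−1/3·105/8=-87/8
M: M0=0, M1=-87/8, M2=105/8, M3=0
seg 0: a=0, c=M0/2=0, d=(M1−M0)/(6·1)=-29/16, b=Δ0−h0·(2M0+M1)/6=77/16
seg 1: a=3, c=M1/2=-87/16, d=(M2−M1)/(6·2)=2, b=Δ1−h1·(2M1+M2)/6=-5/8
seg 2: a=-4, c=M2/2=105/16, d=(M3−M2)/(6·1)=-35/16, b=Δ2−h2·(2M2+M3)/6=13/8
t_q=3/2 → seg 1, τ=1/2; S=3+-5/8·τ+-87/16·τ²+2·τ³=101/64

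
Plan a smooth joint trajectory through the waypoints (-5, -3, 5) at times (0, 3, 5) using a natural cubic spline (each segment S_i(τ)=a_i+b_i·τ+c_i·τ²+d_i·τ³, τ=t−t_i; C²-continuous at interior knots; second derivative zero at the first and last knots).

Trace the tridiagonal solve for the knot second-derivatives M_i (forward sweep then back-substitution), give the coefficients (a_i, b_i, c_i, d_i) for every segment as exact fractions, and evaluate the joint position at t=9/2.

Δ: Δ0=2/3, Δ1=4
row 1: diag=10, rhs=20; c'=1/5, d'=2
back: M1=2
M: M0=0, M1=2, M2=0
seg 0: a=-5, c=M0/2=0, d=(M1−M0)/(6·3)=1/9, b=Δ0−h0·(2M0+M1)/6=-1/3
seg 1: a=-3, c=M1/2=1, d=(M2−M1)/(6·2)=-1/6, b=Δ1−h1·(2M1+M2)/6=8/3
t_q=9/2 → seg 1, τ=3/2; S=-3+8/3·τ+1·τ²+-1/6·τ³=43/16

  seg 0: a=-5 b=-1/3 c=0 d=1/9
  seg 1: a=-3 b=8/3 c=1 d=-1/6
S(9/2) = 43/16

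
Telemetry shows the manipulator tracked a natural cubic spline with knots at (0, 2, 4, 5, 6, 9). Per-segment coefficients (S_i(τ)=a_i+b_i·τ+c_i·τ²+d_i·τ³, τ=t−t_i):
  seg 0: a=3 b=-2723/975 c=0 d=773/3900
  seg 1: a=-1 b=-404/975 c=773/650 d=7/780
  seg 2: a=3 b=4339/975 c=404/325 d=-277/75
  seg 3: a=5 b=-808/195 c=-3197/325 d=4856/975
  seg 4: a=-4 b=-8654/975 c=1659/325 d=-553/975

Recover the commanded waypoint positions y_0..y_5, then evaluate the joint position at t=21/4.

y_0 = S_0(0) = a_0 = 3
y_1 = S_1(0) = a_1 = -1
y_2 = S_2(0) = a_2 = 3
y_3 = S_3(0) = a_3 = 5
y_4 = S_4(0) = a_4 = -4
y_5 = S_4(3) = 0
t_q=21/4 is in segment 3 (τ=1/4); S_3(τ)=17821/5200

y_0=3 y_1=-1 y_2=3 y_3=5 y_4=-4 y_5=0
S(21/4) = 17821/5200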